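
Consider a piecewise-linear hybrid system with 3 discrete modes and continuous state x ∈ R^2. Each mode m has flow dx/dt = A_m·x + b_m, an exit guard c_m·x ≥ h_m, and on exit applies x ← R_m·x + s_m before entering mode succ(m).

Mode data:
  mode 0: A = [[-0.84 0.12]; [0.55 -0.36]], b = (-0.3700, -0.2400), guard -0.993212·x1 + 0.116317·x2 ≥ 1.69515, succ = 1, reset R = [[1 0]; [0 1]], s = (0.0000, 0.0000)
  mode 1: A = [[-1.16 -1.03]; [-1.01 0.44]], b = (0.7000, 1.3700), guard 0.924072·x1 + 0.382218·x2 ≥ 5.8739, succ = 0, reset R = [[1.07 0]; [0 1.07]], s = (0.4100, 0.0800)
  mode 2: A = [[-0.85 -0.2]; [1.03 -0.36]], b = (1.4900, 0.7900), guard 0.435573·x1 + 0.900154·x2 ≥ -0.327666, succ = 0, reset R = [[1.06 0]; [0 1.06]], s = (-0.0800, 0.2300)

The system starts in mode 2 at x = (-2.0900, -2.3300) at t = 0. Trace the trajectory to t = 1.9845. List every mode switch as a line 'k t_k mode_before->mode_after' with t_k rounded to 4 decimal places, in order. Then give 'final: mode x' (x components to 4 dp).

1 1.3834 2->0
final: 0 0.2841 -0.4481

Mode 2: guard c·x = -0.3277 hit at Δt = 1.3834 (t = 1.3834), x⁻ = (0.8362, -0.7686) → reset → x⁺ = (0.8064, -0.5848), jump to mode 0
Mode 0: flow for 0.6011 to horizon, guard not reached → x = (0.2841, -0.4481)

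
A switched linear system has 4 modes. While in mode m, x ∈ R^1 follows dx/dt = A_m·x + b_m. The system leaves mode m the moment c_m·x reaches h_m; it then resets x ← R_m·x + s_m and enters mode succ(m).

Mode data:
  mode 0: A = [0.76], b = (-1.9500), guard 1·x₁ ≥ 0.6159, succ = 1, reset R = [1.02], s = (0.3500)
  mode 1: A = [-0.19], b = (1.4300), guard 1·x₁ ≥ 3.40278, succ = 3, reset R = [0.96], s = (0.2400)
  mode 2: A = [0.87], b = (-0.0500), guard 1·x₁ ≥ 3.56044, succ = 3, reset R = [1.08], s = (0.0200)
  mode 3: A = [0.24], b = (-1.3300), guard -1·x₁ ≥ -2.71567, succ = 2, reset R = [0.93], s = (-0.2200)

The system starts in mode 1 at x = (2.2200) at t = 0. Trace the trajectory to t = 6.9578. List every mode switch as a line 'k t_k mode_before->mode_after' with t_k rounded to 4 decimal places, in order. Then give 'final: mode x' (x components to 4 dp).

Mode 1: guard c·x = 3.4028 hit at Δt = 1.3273 (t = 1.3273), x⁻ = (3.4028) → reset → x⁺ = (3.5067), jump to mode 3
Mode 3: guard c·x = -2.7157 hit at Δt = 1.3682 (t = 2.6955), x⁻ = (2.7157) → reset → x⁺ = (2.3056), jump to mode 2
Mode 2: guard c·x = 3.5604 hit at Δt = 0.5098 (t = 3.2053), x⁻ = (3.5604) → reset → x⁺ = (3.8653), jump to mode 3
Mode 3: guard c·x = -2.7157 hit at Δt = 2.1759 (t = 5.3812), x⁻ = (2.7157) → reset → x⁺ = (2.3056), jump to mode 2
Mode 2: guard c·x = 3.5604 hit at Δt = 0.5098 (t = 5.8910), x⁻ = (3.5604) → reset → x⁺ = (3.8653), jump to mode 3
Mode 3: flow for 1.0668 to horizon, guard not reached → x = (3.3761)

1 1.3273 1->3
2 2.6955 3->2
3 3.2053 2->3
4 5.3812 3->2
5 5.8910 2->3
final: 3 3.3761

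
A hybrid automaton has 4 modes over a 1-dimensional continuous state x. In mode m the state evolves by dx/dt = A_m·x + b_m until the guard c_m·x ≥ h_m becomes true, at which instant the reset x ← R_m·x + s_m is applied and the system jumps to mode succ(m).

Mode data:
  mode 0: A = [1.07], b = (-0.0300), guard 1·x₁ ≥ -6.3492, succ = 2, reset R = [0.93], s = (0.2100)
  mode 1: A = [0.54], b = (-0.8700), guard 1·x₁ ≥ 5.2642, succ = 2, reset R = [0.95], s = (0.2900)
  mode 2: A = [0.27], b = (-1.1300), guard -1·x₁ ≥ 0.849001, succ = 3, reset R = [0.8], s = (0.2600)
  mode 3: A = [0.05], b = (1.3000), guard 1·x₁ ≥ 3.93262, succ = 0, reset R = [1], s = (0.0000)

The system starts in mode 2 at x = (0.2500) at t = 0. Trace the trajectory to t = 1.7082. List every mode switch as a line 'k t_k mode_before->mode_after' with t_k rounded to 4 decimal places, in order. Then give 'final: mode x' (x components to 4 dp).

1 0.9122 2->3
final: 3 0.6194

Mode 2: guard c·x = 0.8490 hit at Δt = 0.9122 (t = 0.9122), x⁻ = (-0.8490) → reset → x⁺ = (-0.4192), jump to mode 3
Mode 3: flow for 0.7960 to horizon, guard not reached → x = (0.6194)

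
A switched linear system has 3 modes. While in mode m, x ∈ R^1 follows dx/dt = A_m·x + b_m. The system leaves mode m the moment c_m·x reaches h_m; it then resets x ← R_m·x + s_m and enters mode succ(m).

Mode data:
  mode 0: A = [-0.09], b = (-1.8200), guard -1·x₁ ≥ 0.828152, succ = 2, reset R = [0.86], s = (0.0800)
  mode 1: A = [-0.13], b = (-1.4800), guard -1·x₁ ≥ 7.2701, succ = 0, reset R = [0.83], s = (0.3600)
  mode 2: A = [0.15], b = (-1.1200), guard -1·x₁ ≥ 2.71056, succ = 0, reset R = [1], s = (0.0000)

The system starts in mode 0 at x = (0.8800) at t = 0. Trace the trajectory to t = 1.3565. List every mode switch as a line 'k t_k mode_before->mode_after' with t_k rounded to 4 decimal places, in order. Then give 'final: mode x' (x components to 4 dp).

1 0.9379 0->2
final: 2 -1.1570

Mode 0: guard c·x = 0.8282 hit at Δt = 0.9379 (t = 0.9379), x⁻ = (-0.8282) → reset → x⁺ = (-0.6322), jump to mode 2
Mode 2: flow for 0.4186 to horizon, guard not reached → x = (-1.1570)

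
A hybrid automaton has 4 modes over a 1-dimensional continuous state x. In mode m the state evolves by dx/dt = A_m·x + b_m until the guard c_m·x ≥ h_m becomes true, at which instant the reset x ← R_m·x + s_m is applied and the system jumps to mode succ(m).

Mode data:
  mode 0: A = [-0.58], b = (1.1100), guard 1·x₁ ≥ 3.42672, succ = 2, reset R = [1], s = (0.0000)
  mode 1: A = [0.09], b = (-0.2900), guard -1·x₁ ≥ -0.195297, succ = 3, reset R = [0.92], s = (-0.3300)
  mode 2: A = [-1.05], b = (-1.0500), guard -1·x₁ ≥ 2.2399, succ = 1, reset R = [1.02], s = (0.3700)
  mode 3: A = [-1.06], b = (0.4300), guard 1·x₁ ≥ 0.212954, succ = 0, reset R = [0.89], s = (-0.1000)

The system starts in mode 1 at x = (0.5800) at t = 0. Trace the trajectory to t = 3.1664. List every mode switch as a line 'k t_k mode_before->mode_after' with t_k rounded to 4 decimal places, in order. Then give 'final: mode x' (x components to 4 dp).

Mode 1: guard c·x = -0.1953 hit at Δt = 1.5103 (t = 1.5103), x⁻ = (0.1953) → reset → x⁺ = (-0.1503), jump to mode 3
Mode 3: guard c·x = 0.2130 hit at Δt = 0.9996 (t = 2.5099), x⁻ = (0.2130) → reset → x⁺ = (0.0895), jump to mode 0
Mode 0: flow for 0.6565 to horizon, guard not reached → x = (0.6672)

1 1.5103 1->3
2 2.5099 3->0
final: 0 0.6672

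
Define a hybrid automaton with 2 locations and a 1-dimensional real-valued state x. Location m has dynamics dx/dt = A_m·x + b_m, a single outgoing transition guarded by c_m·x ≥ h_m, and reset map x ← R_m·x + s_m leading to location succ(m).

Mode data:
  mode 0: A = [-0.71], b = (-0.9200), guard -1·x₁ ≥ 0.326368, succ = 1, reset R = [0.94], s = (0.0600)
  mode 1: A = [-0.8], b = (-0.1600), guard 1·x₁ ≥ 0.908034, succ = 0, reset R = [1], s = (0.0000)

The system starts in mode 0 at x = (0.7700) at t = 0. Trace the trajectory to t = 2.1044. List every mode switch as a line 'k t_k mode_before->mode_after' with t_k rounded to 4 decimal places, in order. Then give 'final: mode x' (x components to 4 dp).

Mode 0: guard c·x = 0.3264 hit at Δt = 1.0656 (t = 1.0656), x⁻ = (-0.3264) → reset → x⁺ = (-0.2468), jump to mode 1
Mode 1: flow for 1.0388 to horizon, guard not reached → x = (-0.2204)

1 1.0656 0->1
final: 1 -0.2204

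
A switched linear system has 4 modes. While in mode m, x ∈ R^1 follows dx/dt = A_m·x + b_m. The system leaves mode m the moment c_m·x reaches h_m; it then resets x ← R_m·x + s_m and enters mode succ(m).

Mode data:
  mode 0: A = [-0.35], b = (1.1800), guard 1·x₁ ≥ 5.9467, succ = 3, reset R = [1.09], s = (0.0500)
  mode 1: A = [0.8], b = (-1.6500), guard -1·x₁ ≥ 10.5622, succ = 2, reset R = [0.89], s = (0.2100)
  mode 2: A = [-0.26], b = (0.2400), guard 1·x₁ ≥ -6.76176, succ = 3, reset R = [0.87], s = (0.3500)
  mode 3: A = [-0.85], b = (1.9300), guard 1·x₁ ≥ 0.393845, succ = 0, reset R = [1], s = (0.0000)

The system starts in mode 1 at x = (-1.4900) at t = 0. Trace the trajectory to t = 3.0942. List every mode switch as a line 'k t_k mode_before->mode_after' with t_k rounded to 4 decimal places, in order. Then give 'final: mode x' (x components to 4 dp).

1 1.5850 1->2
2 2.6412 2->3
final: 3 -3.0390

Mode 1: guard c·x = 10.5622 hit at Δt = 1.5850 (t = 1.5850), x⁻ = (-10.5622) → reset → x⁺ = (-9.1904), jump to mode 2
Mode 2: guard c·x = -6.7618 hit at Δt = 1.0562 (t = 2.6412), x⁻ = (-6.7618) → reset → x⁺ = (-5.5327), jump to mode 3
Mode 3: flow for 0.4530 to horizon, guard not reached → x = (-3.0390)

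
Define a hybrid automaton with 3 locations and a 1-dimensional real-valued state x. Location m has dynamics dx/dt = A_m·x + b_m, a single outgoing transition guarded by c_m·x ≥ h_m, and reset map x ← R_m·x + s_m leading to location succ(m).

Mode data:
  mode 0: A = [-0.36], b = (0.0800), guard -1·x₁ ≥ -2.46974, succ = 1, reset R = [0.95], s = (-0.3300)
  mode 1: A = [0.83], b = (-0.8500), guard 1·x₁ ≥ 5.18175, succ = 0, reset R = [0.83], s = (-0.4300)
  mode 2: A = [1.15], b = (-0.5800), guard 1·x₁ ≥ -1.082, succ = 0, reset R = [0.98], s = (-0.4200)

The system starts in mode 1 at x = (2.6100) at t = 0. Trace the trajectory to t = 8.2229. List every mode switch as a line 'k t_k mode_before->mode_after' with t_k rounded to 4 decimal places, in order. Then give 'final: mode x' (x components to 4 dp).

1 1.1612 1->0
2 2.5071 0->1
3 4.2334 1->0
4 5.5793 0->1
5 7.3056 1->0
final: 0 2.8447

Mode 1: guard c·x = 5.1818 hit at Δt = 1.1612 (t = 1.1612), x⁻ = (5.1818) → reset → x⁺ = (3.8709), jump to mode 0
Mode 0: guard c·x = -2.4697 hit at Δt = 1.3459 (t = 2.5071), x⁻ = (2.4697) → reset → x⁺ = (2.0163), jump to mode 1
Mode 1: guard c·x = 5.1818 hit at Δt = 1.7263 (t = 4.2334), x⁻ = (5.1817) → reset → x⁺ = (3.8709), jump to mode 0
Mode 0: guard c·x = -2.4697 hit at Δt = 1.3459 (t = 5.5793), x⁻ = (2.4697) → reset → x⁺ = (2.0163), jump to mode 1
Mode 1: guard c·x = 5.1818 hit at Δt = 1.7263 (t = 7.3056), x⁻ = (5.1818) → reset → x⁺ = (3.8709), jump to mode 0
Mode 0: flow for 0.9173 to horizon, guard not reached → x = (2.8447)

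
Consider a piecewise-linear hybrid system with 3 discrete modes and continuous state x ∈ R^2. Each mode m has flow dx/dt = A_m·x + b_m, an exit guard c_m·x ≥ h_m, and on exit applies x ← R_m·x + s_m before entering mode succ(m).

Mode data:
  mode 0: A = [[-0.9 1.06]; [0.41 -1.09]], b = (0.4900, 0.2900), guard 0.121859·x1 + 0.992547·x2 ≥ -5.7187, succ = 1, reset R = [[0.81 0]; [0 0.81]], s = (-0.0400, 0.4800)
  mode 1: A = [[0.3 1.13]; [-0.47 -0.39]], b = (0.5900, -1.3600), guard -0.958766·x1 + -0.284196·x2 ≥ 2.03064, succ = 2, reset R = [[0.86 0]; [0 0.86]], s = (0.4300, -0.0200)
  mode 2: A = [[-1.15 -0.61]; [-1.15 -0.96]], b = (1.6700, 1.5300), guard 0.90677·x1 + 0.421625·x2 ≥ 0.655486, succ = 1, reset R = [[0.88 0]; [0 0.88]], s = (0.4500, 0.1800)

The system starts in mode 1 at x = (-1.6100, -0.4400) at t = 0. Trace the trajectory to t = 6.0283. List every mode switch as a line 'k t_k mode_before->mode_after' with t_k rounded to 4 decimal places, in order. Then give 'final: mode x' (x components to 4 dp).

Mode 1: guard c·x = 2.0306 hit at Δt = 0.5827 (t = 0.5827), x⁻ = (-1.9319, -0.6278) → reset → x⁺ = (-1.2314, -0.5599), jump to mode 2
Mode 2: guard c·x = 0.6555 hit at Δt = 0.9087 (t = 1.4914), x⁻ = (0.3551, 0.7910) → reset → x⁺ = (0.7625, 0.8761), jump to mode 1
Mode 1: guard c·x = 2.0306 hit at Δt = 2.8374 (t = 4.3288), x⁻ = (-1.3741, -2.5094) → reset → x⁺ = (-0.7518, -2.1781), jump to mode 2
Mode 2: guard c·x = 0.6555 hit at Δt = 0.8243 (t = 5.1531), x⁻ = (0.8887, -0.3567) → reset → x⁺ = (1.2321, -0.1339), jump to mode 1
Mode 1: flow for 0.8752 to horizon, guard not reached → x = (1.2167, -1.5717)

1 0.5827 1->2
2 1.4914 2->1
3 4.3288 1->2
4 5.1531 2->1
final: 1 1.2167 -1.5717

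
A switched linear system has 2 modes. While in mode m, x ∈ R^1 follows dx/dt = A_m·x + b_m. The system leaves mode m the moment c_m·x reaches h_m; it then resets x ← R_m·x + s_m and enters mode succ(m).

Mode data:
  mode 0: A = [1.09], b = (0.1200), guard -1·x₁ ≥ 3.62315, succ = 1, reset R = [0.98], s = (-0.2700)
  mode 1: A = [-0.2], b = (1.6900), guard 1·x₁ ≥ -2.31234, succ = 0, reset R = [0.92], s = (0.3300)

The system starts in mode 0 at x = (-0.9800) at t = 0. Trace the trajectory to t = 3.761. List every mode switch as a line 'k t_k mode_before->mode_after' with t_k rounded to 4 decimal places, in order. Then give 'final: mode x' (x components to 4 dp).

1 1.2806 0->1
2 1.9364 1->0
3 2.6092 0->1
4 3.2650 1->0
final: 0 -3.0072

Mode 0: guard c·x = 3.6231 hit at Δt = 1.2806 (t = 1.2806), x⁻ = (-3.6231) → reset → x⁺ = (-3.8207), jump to mode 1
Mode 1: guard c·x = -2.3123 hit at Δt = 0.6558 (t = 1.9364), x⁻ = (-2.3123) → reset → x⁺ = (-1.7974), jump to mode 0
Mode 0: guard c·x = 3.6231 hit at Δt = 0.6728 (t = 2.6092), x⁻ = (-3.6231) → reset → x⁺ = (-3.8207), jump to mode 1
Mode 1: guard c·x = -2.3123 hit at Δt = 0.6558 (t = 3.2650), x⁻ = (-2.3123) → reset → x⁺ = (-1.7974), jump to mode 0
Mode 0: flow for 0.4960 to horizon, guard not reached → x = (-3.0072)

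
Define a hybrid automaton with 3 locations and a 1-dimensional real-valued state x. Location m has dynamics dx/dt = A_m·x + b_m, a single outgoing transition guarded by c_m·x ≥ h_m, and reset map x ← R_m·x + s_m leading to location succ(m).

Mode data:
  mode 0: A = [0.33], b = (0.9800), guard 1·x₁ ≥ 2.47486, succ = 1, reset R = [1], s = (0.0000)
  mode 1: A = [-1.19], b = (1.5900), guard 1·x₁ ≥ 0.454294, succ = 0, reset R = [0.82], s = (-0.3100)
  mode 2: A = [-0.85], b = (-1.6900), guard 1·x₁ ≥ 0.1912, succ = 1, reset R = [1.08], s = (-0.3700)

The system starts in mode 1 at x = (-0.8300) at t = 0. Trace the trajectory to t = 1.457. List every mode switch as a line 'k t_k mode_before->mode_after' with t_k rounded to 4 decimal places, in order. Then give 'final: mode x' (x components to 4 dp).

Mode 1: guard c·x = 0.4543 hit at Δt = 0.7552 (t = 0.7552), x⁻ = (0.4543) → reset → x⁺ = (0.0625), jump to mode 0
Mode 0: flow for 0.7018 to horizon, guard not reached → x = (0.8527)

1 0.7552 1->0
final: 0 0.8527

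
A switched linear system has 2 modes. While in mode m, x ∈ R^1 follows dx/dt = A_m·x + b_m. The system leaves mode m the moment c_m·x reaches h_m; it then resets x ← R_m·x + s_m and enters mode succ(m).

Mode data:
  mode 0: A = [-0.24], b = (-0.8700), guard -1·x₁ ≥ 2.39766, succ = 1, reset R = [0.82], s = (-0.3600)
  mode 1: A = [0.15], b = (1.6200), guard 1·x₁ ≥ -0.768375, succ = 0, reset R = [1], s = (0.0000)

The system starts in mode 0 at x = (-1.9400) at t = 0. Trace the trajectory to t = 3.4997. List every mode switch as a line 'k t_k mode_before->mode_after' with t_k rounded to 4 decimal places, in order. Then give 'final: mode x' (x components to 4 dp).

1 1.3205 0->1
2 2.4455 1->0
final: 0 -1.4069

Mode 0: guard c·x = 2.3977 hit at Δt = 1.3205 (t = 1.3205), x⁻ = (-2.3977) → reset → x⁺ = (-2.3261), jump to mode 1
Mode 1: guard c·x = -0.7684 hit at Δt = 1.1250 (t = 2.4455), x⁻ = (-0.7684) → reset → x⁺ = (-0.7684), jump to mode 0
Mode 0: flow for 1.0542 to horizon, guard not reached → x = (-1.4069)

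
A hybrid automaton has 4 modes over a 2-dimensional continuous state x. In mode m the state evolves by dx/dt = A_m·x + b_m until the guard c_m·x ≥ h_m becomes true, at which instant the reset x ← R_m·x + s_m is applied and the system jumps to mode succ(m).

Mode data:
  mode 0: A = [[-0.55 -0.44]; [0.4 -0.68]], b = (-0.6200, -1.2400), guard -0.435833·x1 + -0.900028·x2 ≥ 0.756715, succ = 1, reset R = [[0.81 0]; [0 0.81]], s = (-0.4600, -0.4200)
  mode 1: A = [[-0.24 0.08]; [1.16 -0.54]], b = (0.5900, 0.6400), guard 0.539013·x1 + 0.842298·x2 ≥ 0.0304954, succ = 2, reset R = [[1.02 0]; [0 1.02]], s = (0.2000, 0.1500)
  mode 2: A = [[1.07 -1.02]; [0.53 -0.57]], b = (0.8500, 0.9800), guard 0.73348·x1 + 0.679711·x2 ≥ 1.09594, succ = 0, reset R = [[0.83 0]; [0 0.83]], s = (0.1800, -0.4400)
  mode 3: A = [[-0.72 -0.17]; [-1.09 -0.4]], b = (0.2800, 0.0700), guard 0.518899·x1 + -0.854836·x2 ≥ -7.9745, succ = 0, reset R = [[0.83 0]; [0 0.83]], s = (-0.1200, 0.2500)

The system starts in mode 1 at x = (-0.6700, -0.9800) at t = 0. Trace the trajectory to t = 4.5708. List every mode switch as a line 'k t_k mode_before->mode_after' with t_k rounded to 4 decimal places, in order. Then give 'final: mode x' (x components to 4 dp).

Mode 1: guard c·x = 0.0305 hit at Δt = 1.3714 (t = 1.3714), x⁻ = (0.1561, -0.0637) → reset → x⁺ = (0.3592, 0.0850), jump to mode 2
Mode 2: guard c·x = 1.0959 hit at Δt = 0.4784 (t = 1.8498), x⁻ = (0.9202, 0.6194) → reset → x⁺ = (0.9438, 0.0741), jump to mode 0
Mode 0: guard c·x = 0.7567 hit at Δt = 1.2634 (t = 3.1132), x⁻ = (0.1066, -0.8924) → reset → x⁺ = (-0.3737, -1.1428), jump to mode 1
Mode 1: guard c·x = 0.0305 hit at Δt = 1.1141 (t = 4.2273), x⁻ = (0.2421, -0.1187) → reset → x⁺ = (0.4469, 0.0289), jump to mode 2
Mode 2: flow for 0.3435 to horizon, guard not reached → x = (0.9040, 0.4422)

1 1.3714 1->2
2 1.8498 2->0
3 3.1132 0->1
4 4.2273 1->2
final: 2 0.9040 0.4422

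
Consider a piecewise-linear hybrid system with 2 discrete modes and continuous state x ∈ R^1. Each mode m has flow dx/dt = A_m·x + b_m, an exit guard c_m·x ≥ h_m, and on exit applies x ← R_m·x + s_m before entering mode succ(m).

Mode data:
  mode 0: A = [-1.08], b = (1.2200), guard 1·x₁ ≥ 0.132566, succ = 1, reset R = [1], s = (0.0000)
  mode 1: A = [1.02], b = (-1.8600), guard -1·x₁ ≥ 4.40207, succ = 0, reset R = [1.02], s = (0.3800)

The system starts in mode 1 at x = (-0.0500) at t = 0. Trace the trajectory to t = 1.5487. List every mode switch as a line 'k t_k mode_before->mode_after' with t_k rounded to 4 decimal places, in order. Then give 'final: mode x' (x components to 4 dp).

1 1.1773 1->0
final: 0 -2.3788

Mode 1: guard c·x = 4.4021 hit at Δt = 1.1773 (t = 1.1773), x⁻ = (-4.4021) → reset → x⁺ = (-4.1101), jump to mode 0
Mode 0: flow for 0.3714 to horizon, guard not reached → x = (-2.3788)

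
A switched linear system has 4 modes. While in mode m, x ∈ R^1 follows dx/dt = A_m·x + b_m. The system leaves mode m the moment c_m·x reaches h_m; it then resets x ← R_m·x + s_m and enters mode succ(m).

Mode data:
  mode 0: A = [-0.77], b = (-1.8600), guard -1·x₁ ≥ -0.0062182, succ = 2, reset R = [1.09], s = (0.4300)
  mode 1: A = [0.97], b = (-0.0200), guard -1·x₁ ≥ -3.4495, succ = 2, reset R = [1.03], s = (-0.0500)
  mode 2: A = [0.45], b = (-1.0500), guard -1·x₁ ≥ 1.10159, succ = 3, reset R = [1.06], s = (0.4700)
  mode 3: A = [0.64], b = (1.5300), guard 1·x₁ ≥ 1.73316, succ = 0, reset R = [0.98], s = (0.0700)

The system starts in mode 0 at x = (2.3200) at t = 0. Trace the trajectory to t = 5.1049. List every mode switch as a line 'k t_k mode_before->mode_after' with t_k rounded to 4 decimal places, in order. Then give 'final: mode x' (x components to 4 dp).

Mode 0: guard c·x = -0.0062 hit at Δt = 0.8709 (t = 0.8709), x⁻ = (0.0062) → reset → x⁺ = (0.4368), jump to mode 2
Mode 2: guard c·x = 1.1016 hit at Δt = 1.3199 (t = 2.1908), x⁻ = (-1.1016) → reset → x⁺ = (-0.6977), jump to mode 3
Mode 3: guard c·x = 1.7332 hit at Δt = 1.3911 (t = 3.5819), x⁻ = (1.7332) → reset → x⁺ = (1.7685), jump to mode 0
Mode 0: guard c·x = -0.0062 hit at Δt = 0.7101 (t = 4.2920), x⁻ = (0.0062) → reset → x⁺ = (0.4368), jump to mode 2
Mode 2: flow for 0.8129 to horizon, guard not reached → x = (-0.4009)

1 0.8709 0->2
2 2.1908 2->3
3 3.5819 3->0
4 4.2920 0->2
final: 2 -0.4009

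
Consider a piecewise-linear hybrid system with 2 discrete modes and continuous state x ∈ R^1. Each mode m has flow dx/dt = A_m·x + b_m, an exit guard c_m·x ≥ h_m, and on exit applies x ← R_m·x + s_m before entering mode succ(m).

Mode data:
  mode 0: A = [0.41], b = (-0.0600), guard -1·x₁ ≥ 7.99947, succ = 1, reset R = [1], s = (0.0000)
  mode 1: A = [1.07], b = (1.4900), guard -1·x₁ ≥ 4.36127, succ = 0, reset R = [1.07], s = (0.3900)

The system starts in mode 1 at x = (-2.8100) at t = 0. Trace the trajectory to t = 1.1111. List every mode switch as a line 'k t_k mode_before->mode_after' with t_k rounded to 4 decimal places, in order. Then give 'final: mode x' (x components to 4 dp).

Mode 1: guard c·x = 4.3613 hit at Δt = 0.6909 (t = 0.6909), x⁻ = (-4.3613) → reset → x⁺ = (-4.2766), jump to mode 0
Mode 0: flow for 0.4202 to horizon, guard not reached → x = (-5.1081)

1 0.6909 1->0
final: 0 -5.1081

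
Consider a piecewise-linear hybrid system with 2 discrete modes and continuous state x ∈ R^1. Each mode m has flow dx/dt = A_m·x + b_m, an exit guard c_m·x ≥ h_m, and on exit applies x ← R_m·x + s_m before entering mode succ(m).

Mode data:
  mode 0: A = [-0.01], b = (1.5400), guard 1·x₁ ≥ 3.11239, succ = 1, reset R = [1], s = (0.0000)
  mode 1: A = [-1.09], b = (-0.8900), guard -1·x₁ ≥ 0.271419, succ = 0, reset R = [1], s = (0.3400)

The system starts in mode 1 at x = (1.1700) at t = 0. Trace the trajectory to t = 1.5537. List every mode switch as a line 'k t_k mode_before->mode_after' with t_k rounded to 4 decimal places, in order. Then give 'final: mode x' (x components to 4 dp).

Mode 1: guard c·x = 0.2714 hit at Δt = 1.1864 (t = 1.1864), x⁻ = (-0.2714) → reset → x⁺ = (0.0686), jump to mode 0
Mode 0: flow for 0.3673 to horizon, guard not reached → x = (0.6329)

1 1.1864 1->0
final: 0 0.6329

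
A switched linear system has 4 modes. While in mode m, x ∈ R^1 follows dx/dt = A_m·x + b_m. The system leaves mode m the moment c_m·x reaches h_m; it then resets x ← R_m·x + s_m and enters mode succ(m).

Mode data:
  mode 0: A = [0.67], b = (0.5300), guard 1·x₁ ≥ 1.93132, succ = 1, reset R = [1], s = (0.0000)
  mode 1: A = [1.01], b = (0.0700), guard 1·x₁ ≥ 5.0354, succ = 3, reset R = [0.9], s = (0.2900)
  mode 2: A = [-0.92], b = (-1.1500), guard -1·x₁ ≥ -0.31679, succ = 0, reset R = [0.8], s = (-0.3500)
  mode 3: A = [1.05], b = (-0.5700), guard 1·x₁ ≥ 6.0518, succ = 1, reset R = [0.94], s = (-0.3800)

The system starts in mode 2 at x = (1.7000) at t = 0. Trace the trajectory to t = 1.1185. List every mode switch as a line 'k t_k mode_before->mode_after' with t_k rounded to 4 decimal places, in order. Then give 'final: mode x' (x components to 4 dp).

1 0.6878 2->0
final: 0 0.1357

Mode 2: guard c·x = -0.3168 hit at Δt = 0.6878 (t = 0.6878), x⁻ = (0.3168) → reset → x⁺ = (-0.0966), jump to mode 0
Mode 0: flow for 0.4307 to horizon, guard not reached → x = (0.1357)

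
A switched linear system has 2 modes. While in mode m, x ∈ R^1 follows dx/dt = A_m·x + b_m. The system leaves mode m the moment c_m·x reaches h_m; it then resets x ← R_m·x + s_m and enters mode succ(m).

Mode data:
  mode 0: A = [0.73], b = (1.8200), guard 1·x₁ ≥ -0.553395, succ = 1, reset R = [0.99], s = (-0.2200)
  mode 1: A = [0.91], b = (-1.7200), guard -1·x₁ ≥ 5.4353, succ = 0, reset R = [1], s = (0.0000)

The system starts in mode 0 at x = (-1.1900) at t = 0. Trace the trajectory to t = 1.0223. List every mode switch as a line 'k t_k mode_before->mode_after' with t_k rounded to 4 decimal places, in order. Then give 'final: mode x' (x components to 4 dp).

1 0.5449 0->1
final: 1 -2.2140

Mode 0: guard c·x = -0.5534 hit at Δt = 0.5449 (t = 0.5449), x⁻ = (-0.5534) → reset → x⁺ = (-0.7679), jump to mode 1
Mode 1: flow for 0.4774 to horizon, guard not reached → x = (-2.2140)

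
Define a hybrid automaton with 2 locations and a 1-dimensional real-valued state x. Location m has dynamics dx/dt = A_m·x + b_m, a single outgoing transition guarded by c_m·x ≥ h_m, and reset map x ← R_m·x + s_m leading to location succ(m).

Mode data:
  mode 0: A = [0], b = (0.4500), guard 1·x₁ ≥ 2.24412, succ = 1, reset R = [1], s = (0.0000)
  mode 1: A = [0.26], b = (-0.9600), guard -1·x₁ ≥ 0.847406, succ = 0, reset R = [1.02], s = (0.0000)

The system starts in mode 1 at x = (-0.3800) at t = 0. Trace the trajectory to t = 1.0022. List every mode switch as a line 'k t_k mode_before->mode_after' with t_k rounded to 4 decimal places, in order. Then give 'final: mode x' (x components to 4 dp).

Mode 1: guard c·x = 0.8474 hit at Δt = 0.4179 (t = 0.4179), x⁻ = (-0.8474) → reset → x⁺ = (-0.8644), jump to mode 0
Mode 0: flow for 0.5843 to horizon, guard not reached → x = (-0.6014)

1 0.4179 1->0
final: 0 -0.6014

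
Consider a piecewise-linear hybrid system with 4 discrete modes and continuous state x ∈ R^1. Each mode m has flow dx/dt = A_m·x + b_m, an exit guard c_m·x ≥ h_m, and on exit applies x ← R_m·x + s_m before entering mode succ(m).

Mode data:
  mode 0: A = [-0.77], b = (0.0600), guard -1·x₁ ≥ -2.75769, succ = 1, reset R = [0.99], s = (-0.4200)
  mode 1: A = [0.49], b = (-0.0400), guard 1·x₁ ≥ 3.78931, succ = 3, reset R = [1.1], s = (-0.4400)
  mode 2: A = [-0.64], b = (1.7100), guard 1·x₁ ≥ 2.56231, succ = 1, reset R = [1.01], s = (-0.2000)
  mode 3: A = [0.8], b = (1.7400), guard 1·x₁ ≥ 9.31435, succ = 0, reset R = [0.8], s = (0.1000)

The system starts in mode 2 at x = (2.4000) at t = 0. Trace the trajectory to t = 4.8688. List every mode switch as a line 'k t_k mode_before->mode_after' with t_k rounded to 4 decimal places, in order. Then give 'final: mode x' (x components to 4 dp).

1 1.4200 2->1
2 2.3889 1->3
3 3.2213 3->0
4 4.5533 0->1
final: 1 2.6826

Mode 2: guard c·x = 2.5623 hit at Δt = 1.4200 (t = 1.4200), x⁻ = (2.5623) → reset → x⁺ = (2.3879), jump to mode 1
Mode 1: guard c·x = 3.7893 hit at Δt = 0.9689 (t = 2.3889), x⁻ = (3.7893) → reset → x⁺ = (3.7282), jump to mode 3
Mode 3: guard c·x = 9.3143 hit at Δt = 0.8324 (t = 3.2213), x⁻ = (9.3143) → reset → x⁺ = (7.5515), jump to mode 0
Mode 0: guard c·x = -2.7577 hit at Δt = 1.3320 (t = 4.5533), x⁻ = (2.7577) → reset → x⁺ = (2.3101), jump to mode 1
Mode 1: flow for 0.3155 to horizon, guard not reached → x = (2.6826)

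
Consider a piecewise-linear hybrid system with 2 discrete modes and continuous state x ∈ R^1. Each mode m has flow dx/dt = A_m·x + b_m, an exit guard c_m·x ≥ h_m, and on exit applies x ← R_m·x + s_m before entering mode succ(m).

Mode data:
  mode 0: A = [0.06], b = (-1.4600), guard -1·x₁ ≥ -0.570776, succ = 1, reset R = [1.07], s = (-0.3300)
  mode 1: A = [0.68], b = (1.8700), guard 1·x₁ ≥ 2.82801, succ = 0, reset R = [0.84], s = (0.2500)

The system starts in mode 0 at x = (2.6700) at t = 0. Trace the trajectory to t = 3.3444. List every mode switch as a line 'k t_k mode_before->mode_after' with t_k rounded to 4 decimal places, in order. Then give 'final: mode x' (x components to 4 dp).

Mode 0: guard c·x = -0.5708 hit at Δt = 1.5415 (t = 1.5415), x⁻ = (0.5708) → reset → x⁺ = (0.2807), jump to mode 1
Mode 1: guard c·x = 2.8280 hit at Δt = 0.8971 (t = 2.4386), x⁻ = (2.8280) → reset → x⁺ = (2.6255), jump to mode 0
Mode 0: flow for 0.9058 to horizon, guard not reached → x = (1.4131)

1 1.5415 0->1
2 2.4386 1->0
final: 0 1.4131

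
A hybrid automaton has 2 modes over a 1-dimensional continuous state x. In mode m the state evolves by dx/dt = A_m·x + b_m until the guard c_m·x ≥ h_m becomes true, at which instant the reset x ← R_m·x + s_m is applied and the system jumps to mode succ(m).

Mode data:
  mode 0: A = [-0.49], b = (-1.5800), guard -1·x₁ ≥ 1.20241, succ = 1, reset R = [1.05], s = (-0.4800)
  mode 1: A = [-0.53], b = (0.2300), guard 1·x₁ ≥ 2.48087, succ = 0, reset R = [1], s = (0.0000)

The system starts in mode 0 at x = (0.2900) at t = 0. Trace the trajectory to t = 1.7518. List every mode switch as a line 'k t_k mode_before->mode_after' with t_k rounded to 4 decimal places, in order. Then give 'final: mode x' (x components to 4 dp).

1 1.1281 0->1
final: 1 -1.1299

Mode 0: guard c·x = 1.2024 hit at Δt = 1.1281 (t = 1.1281), x⁻ = (-1.2024) → reset → x⁺ = (-1.7425), jump to mode 1
Mode 1: flow for 0.6237 to horizon, guard not reached → x = (-1.1299)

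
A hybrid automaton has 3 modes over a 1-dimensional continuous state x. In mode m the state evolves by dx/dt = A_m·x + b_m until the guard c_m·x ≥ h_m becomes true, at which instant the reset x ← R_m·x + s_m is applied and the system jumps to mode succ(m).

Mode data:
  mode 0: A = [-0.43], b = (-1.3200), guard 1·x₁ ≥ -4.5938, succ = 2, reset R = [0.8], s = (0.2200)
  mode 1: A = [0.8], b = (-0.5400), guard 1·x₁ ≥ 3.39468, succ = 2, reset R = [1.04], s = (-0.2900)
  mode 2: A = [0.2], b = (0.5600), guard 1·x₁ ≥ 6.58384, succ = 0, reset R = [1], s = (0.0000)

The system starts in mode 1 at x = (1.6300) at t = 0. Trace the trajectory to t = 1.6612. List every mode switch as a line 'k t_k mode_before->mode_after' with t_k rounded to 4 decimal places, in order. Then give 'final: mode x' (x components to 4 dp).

Mode 1: guard c·x = 3.3947 hit at Δt = 1.3082 (t = 1.3082), x⁻ = (3.3947) → reset → x⁺ = (3.2405), jump to mode 2
Mode 2: flow for 0.3530 to horizon, guard not reached → x = (3.6823)

1 1.3082 1->2
final: 2 3.6823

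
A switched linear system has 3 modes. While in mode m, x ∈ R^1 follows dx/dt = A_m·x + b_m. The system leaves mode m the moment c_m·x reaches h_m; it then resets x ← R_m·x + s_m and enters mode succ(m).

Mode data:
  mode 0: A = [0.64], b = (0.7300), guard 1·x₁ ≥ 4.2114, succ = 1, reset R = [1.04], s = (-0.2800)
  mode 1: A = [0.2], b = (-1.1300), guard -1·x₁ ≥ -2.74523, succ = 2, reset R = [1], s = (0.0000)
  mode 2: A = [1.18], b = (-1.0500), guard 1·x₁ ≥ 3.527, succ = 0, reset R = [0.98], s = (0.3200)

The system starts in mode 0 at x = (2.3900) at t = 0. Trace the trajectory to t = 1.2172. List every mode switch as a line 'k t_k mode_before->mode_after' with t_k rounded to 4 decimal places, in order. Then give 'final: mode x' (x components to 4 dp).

Mode 0: guard c·x = 4.2114 hit at Δt = 0.6500 (t = 0.6500), x⁻ = (4.2114) → reset → x⁺ = (4.0999), jump to mode 1
Mode 1: flow for 0.5672 to horizon, guard not reached → x = (3.9136)

1 0.6500 0->1
final: 1 3.9136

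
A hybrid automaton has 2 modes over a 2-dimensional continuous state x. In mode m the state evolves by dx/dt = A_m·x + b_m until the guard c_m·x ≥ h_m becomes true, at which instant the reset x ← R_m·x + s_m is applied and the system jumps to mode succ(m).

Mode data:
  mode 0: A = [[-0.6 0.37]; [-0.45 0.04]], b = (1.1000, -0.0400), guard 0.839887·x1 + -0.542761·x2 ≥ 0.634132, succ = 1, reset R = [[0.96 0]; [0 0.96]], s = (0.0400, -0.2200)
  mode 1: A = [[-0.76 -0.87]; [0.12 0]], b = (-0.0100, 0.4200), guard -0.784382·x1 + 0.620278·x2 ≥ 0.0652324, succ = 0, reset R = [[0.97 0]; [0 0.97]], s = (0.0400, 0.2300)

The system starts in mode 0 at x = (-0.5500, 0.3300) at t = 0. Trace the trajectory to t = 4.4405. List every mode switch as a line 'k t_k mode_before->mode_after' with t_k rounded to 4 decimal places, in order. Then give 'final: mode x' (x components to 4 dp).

1 1.3149 0->1
2 2.3491 1->0
3 3.1539 0->1
4 3.9525 1->0
final: 0 0.8545 0.6134

Mode 0: guard c·x = 0.6341 hit at Δt = 1.3149 (t = 1.3149), x⁻ = (0.8495, 0.1462) → reset → x⁺ = (0.8555, -0.0796), jump to mode 1
Mode 1: guard c·x = 0.0652 hit at Δt = 1.0342 (t = 2.3491), x⁻ = (0.2515, 0.4232) → reset → x⁺ = (0.2839, 0.6405), jump to mode 0
Mode 0: guard c·x = 0.6341 hit at Δt = 0.8048 (t = 3.1539), x⁻ = (1.0006, 0.3800) → reset → x⁺ = (1.0006, 0.1448), jump to mode 1
Mode 1: guard c·x = 0.0652 hit at Δt = 0.7986 (t = 3.9525), x⁻ = (0.3469, 0.5438) → reset → x⁺ = (0.3765, 0.7575), jump to mode 0
Mode 0: flow for 0.4880 to horizon, guard not reached → x = (0.8545, 0.6134)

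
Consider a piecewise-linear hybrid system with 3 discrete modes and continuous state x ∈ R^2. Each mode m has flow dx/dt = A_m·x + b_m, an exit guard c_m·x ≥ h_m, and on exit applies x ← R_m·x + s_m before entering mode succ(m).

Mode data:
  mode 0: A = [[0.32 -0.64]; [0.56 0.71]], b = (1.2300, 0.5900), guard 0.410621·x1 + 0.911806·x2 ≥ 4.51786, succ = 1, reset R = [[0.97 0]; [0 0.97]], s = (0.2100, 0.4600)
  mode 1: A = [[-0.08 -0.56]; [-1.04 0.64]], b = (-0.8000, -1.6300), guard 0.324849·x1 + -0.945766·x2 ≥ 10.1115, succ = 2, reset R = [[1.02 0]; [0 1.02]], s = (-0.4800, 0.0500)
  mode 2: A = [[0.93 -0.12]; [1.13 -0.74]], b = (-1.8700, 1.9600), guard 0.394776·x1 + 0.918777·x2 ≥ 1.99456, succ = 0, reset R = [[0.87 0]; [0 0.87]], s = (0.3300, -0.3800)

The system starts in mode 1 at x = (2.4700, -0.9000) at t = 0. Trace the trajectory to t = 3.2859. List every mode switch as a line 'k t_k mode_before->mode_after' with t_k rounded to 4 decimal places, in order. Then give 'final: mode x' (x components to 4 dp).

Mode 1: guard c·x = 10.1115 hit at Δt = 1.1228 (t = 1.1228), x⁻ = (4.1098, -9.2797) → reset → x⁺ = (3.7120, -9.4153), jump to mode 2
Mode 2: guard c·x = 1.9946 hit at Δt = 0.8012 (t = 1.9240), x⁻ = (6.3505, -0.5578) → reset → x⁺ = (5.8549, -0.8653), jump to mode 0
Mode 0: guard c·x = 4.5179 hit at Δt = 0.5308 (t = 2.4548), x⁻ = (7.5819, 1.5404) → reset → x⁺ = (7.5644, 1.9542), jump to mode 1
Mode 1: flow for 0.8311 to horizon, guard not reached → x = (7.3418, -6.6044)

1 1.1228 1->2
2 1.9240 2->0
3 2.4548 0->1
final: 1 7.3418 -6.6044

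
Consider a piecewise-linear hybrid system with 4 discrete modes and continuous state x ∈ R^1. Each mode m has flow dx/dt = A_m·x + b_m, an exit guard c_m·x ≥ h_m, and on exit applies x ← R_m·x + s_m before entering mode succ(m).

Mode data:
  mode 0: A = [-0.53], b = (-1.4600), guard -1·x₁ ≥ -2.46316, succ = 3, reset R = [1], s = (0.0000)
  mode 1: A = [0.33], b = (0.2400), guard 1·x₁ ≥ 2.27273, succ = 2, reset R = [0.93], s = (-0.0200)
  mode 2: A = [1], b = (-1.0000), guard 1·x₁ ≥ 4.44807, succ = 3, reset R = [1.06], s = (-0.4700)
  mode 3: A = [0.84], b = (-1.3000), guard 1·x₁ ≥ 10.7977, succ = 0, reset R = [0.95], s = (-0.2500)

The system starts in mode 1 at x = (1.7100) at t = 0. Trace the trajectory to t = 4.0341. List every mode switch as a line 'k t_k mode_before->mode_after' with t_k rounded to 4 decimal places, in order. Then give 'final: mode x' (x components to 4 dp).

1 0.6295 1->2
2 1.7778 2->3
3 3.2449 3->0
final: 0 5.6454

Mode 1: guard c·x = 2.2727 hit at Δt = 0.6295 (t = 0.6295), x⁻ = (2.2727) → reset → x⁺ = (2.0936), jump to mode 2
Mode 2: guard c·x = 4.4481 hit at Δt = 1.1483 (t = 1.7778), x⁻ = (4.4481) → reset → x⁺ = (4.2450), jump to mode 3
Mode 3: guard c·x = 10.7977 hit at Δt = 1.4671 (t = 3.2449), x⁻ = (10.7977) → reset → x⁺ = (10.0078), jump to mode 0
Mode 0: flow for 0.7892 to horizon, guard not reached → x = (5.6454)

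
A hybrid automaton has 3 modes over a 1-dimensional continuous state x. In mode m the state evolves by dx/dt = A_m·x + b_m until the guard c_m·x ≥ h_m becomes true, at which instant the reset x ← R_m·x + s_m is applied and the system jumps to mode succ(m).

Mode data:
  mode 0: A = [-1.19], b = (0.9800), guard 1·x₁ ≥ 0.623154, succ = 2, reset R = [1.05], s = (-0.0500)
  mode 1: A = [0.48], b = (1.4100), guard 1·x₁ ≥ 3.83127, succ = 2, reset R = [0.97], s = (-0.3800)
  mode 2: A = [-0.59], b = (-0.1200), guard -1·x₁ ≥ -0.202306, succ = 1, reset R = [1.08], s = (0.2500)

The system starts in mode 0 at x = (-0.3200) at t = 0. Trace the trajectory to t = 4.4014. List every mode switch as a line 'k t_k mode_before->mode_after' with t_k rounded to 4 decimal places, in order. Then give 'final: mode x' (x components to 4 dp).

1 1.4636 0->2
2 2.6307 2->1
3 4.0615 1->2
final: 2 2.6931

Mode 0: guard c·x = 0.6232 hit at Δt = 1.4636 (t = 1.4636), x⁻ = (0.6232) → reset → x⁺ = (0.6043), jump to mode 2
Mode 2: guard c·x = -0.2023 hit at Δt = 1.1671 (t = 2.6307), x⁻ = (0.2023) → reset → x⁺ = (0.4685), jump to mode 1
Mode 1: guard c·x = 3.8313 hit at Δt = 1.4308 (t = 4.0615), x⁻ = (3.8313) → reset → x⁺ = (3.3363), jump to mode 2
Mode 2: flow for 0.3399 to horizon, guard not reached → x = (2.6931)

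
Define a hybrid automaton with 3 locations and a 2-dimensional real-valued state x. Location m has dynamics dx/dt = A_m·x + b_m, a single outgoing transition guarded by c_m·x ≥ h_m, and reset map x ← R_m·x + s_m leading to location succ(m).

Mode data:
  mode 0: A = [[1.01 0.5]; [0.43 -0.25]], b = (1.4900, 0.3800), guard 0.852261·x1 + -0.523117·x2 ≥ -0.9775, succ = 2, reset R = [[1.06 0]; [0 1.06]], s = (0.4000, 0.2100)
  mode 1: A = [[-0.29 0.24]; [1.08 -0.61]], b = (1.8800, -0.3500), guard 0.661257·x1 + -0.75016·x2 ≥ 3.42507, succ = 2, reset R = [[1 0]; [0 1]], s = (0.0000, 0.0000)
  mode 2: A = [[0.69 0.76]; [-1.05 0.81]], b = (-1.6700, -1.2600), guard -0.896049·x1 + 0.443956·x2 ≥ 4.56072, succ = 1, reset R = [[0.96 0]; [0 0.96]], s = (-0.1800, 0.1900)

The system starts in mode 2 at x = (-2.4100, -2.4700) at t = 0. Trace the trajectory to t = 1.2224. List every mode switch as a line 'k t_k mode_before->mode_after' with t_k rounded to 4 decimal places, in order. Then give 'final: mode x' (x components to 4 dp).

Mode 2: guard c·x = 4.5607 hit at Δt = 0.5695 (t = 0.5695), x⁻ = (-5.9891, -1.8151) → reset → x⁺ = (-5.9295, -1.5525), jump to mode 1
Mode 1: flow for 0.6529 to horizon, guard not reached → x = (-4.2251, -4.1167)

1 0.5695 2->1
final: 1 -4.2251 -4.1167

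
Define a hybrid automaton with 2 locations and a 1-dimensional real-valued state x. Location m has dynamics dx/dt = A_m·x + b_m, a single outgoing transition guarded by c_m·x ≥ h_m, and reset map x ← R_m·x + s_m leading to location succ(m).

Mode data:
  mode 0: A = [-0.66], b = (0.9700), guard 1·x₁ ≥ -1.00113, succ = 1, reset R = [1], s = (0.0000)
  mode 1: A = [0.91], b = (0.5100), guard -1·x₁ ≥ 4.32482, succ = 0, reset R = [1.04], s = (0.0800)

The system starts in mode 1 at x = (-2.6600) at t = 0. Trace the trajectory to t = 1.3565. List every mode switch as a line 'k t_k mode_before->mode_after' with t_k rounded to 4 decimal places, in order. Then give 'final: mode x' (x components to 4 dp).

Mode 1: guard c·x = 4.3248 hit at Δt = 0.6416 (t = 0.6416), x⁻ = (-4.3248) → reset → x⁺ = (-4.4178), jump to mode 0
Mode 0: flow for 0.7149 to horizon, guard not reached → x = (-2.2033)

1 0.6416 1->0
final: 0 -2.2033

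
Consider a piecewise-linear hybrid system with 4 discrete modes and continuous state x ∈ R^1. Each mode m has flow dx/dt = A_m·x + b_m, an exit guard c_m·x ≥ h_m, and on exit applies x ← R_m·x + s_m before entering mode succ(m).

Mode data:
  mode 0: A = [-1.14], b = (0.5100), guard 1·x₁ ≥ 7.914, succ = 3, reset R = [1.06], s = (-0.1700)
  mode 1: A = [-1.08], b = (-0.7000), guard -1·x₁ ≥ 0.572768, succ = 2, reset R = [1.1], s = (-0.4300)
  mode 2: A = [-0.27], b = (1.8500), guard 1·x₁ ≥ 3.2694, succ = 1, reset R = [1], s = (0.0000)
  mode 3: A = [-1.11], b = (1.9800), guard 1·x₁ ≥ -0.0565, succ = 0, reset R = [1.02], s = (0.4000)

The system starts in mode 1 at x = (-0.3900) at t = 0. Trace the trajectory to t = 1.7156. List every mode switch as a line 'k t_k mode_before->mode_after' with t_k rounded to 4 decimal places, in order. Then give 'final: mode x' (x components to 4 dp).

1 1.1398 1->2
final: 2 0.0791

Mode 1: guard c·x = 0.5728 hit at Δt = 1.1398 (t = 1.1398), x⁻ = (-0.5728) → reset → x⁺ = (-1.0600), jump to mode 2
Mode 2: flow for 0.5758 to horizon, guard not reached → x = (0.0791)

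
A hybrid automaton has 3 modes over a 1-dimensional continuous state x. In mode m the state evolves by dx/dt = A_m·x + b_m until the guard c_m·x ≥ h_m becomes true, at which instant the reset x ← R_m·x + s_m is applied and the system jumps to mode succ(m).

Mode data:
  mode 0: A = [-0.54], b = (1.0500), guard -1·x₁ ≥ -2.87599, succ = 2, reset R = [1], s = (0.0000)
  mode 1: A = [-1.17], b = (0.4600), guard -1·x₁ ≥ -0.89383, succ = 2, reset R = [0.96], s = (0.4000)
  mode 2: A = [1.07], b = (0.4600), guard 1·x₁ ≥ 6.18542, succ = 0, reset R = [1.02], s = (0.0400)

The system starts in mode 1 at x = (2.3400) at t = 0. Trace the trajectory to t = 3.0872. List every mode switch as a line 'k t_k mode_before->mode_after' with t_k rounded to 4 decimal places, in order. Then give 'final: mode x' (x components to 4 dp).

1 1.1607 1->2
2 2.4372 2->0
final: 0 5.0453

Mode 1: guard c·x = -0.8938 hit at Δt = 1.1607 (t = 1.1607), x⁻ = (0.8938) → reset → x⁺ = (1.2581), jump to mode 2
Mode 2: guard c·x = 6.1854 hit at Δt = 1.2765 (t = 2.4372), x⁻ = (6.1854) → reset → x⁺ = (6.3491), jump to mode 0
Mode 0: flow for 0.6500 to horizon, guard not reached → x = (5.0453)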